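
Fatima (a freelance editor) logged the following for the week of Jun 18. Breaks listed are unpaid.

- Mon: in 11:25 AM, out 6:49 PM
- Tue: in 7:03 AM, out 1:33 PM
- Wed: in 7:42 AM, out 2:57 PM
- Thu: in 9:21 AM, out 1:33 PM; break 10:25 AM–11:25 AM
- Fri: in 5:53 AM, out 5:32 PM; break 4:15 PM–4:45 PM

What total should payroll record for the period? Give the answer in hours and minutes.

Mon: 11:25 AM–6:49 PM = 7 h 24 min
Tue: 7:03 AM–1:33 PM = 6 h 30 min
Wed: 7:42 AM–2:57 PM = 7 h 15 min
Thu: 9:21 AM–1:33 PM = 4 h 12 min; less 60 min break → 3 h 12 min
Fri: 5:53 AM–5:32 PM = 11 h 39 min; less 30 min break → 11 h 9 min
Total: 7 h 24 min + 6 h 30 min + 7 h 15 min + 3 h 12 min + 11 h 9 min = 35 h 30 min.

35 h 30 min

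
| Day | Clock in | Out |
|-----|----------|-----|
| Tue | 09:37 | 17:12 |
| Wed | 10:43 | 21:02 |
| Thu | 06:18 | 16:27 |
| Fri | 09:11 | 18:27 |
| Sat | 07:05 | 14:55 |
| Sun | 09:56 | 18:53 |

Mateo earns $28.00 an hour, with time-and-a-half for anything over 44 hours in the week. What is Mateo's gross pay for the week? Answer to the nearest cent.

Tue: 09:37–17:12 = 7 h 35 min
Wed: 10:43–21:02 = 10 h 19 min
Thu: 06:18–16:27 = 10 h 9 min
Fri: 09:11–18:27 = 9 h 16 min
Sat: 07:05–14:55 = 7 h 50 min
Sun: 09:56–18:53 = 8 h 57 min
Total worked: 54 h 6 min = 3246 min.
Regular 44 h 0 min = 2640 min at $28.00/h; overtime 10 h 6 min = 606 min at $42.00/h.
Pay = (2640 × $28.00 + 606 × $42.00) ÷ 60 = $1656.20.

$1656.20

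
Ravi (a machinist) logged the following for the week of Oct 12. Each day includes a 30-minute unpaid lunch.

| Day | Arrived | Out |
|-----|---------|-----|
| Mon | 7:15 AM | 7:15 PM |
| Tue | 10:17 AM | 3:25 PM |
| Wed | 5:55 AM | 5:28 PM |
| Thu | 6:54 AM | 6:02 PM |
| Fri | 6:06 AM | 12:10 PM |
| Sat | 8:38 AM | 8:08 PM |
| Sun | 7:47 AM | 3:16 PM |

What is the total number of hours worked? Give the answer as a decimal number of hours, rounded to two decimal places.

Mon: 7:15 AM–7:15 PM = 12 h 0 min; less 30 min break → 11 h 30 min
Tue: 10:17 AM–3:25 PM = 5 h 8 min; less 30 min break → 4 h 38 min
Wed: 5:55 AM–5:28 PM = 11 h 33 min; less 30 min break → 11 h 3 min
Thu: 6:54 AM–6:02 PM = 11 h 8 min; less 30 min break → 10 h 38 min
Fri: 6:06 AM–12:10 PM = 6 h 4 min; less 30 min break → 5 h 34 min
Sat: 8:38 AM–8:08 PM = 11 h 30 min; less 30 min break → 11 h 0 min
Sun: 7:47 AM–3:16 PM = 7 h 29 min; less 30 min break → 6 h 59 min
Total: 11 h 30 min + 4 h 38 min + 11 h 3 min + 10 h 38 min + 5 h 34 min + 11 h 0 min + 6 h 59 min = 61 h 22 min.

61.37 hours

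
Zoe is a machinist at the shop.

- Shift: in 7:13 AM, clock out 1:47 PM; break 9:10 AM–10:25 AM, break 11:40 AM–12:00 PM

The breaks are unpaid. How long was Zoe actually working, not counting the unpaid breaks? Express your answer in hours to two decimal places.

Shift: 7:13 AM–1:47 PM = 6 h 34 min; less 95 min break → 4 h 59 min

4.98 hours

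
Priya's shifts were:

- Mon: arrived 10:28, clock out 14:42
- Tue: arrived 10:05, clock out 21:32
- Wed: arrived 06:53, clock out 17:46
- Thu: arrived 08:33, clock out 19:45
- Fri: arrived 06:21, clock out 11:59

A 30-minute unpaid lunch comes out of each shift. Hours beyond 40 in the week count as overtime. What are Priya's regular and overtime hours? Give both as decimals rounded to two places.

Regular 40.00 hours, overtime 0.90 hours

Mon: 10:28–14:42 = 4 h 14 min; less 30 min break → 3 h 44 min
Tue: 10:05–21:32 = 11 h 27 min; less 30 min break → 10 h 57 min
Wed: 06:53–17:46 = 10 h 53 min; less 30 min break → 10 h 23 min
Thu: 08:33–19:45 = 11 h 12 min; less 30 min break → 10 h 42 min
Fri: 06:21–11:59 = 5 h 38 min; less 30 min break → 5 h 8 min
Total worked: 40 h 54 min = 40.90 h.
Threshold 40 h → overtime 0 h 54 min, regular 40 h 0 min.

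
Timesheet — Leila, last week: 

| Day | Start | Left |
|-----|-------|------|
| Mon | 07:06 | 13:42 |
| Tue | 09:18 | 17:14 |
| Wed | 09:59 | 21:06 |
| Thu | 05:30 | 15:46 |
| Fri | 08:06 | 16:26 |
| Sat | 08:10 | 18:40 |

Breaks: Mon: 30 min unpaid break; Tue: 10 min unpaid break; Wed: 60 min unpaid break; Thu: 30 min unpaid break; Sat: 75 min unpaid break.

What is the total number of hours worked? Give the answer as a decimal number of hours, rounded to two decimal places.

Mon: 07:06–13:42 = 6 h 36 min; less 30 min break → 6 h 6 min
Tue: 09:18–17:14 = 7 h 56 min; less 10 min break → 7 h 46 min
Wed: 09:59–21:06 = 11 h 7 min; less 60 min break → 10 h 7 min
Thu: 05:30–15:46 = 10 h 16 min; less 30 min break → 9 h 46 min
Fri: 08:06–16:26 = 8 h 20 min
Sat: 08:10–18:40 = 10 h 30 min; less 75 min break → 9 h 15 min
Total: 6 h 6 min + 7 h 46 min + 10 h 7 min + 9 h 46 min + 8 h 20 min + 9 h 15 min = 51 h 20 min.

51.33 hours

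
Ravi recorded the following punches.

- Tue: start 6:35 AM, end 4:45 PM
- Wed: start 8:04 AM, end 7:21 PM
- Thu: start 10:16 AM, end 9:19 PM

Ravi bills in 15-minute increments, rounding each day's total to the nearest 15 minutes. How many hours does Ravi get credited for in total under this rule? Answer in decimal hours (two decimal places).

Tue: 6:35 AM–4:45 PM = 10 h 10 min → rounds to 10 h 15 min
Wed: 8:04 AM–7:21 PM = 11 h 17 min → rounds to 11 h 15 min
Thu: 10:16 AM–9:19 PM = 11 h 3 min → rounds to 11 h 0 min
Total credited: 32 h 30 min.

32.50 hours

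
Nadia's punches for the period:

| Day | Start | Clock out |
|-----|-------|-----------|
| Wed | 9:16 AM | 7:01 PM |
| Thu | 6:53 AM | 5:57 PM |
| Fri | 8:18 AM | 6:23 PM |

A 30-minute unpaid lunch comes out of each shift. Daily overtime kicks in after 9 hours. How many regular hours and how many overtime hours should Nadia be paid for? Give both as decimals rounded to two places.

Regular 27.00 hours, overtime 2.40 hours

Wed: 9:16 AM–7:01 PM = 9 h 45 min; less 30 min break → 9 h 15 min
Thu: 6:53 AM–5:57 PM = 11 h 4 min; less 30 min break → 10 h 34 min
Fri: 8:18 AM–6:23 PM = 10 h 5 min; less 30 min break → 9 h 35 min
Wed reg 9 h 0 min / OT 0 h 15 min; Thu reg 9 h 0 min / OT 1 h 34 min; Fri reg 9 h 0 min / OT 0 h 35 min.
Totals: regular 27 h 0 min, overtime 2 h 24 min.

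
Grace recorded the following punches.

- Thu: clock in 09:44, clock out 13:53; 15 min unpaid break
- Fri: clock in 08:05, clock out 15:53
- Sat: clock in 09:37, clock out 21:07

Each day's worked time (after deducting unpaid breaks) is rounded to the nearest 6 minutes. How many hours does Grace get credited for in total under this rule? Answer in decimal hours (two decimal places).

Thu: 09:44–13:53 = 4 h 9 min − 15 min = 3 h 54 min → rounds to 3 h 54 min
Fri: 08:05–15:53 = 7 h 48 min → rounds to 7 h 48 min
Sat: 09:37–21:07 = 11 h 30 min → rounds to 11 h 30 min
Total credited: 23 h 12 min.

23.20 hours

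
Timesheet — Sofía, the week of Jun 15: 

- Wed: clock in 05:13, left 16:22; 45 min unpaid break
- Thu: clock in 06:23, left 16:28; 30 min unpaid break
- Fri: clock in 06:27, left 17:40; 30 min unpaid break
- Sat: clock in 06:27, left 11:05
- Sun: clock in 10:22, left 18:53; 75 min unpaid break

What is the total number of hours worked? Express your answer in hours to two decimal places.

Wed: 05:13–16:22 = 11 h 9 min; less 45 min break → 10 h 24 min
Thu: 06:23–16:28 = 10 h 5 min; less 30 min break → 9 h 35 min
Fri: 06:27–17:40 = 11 h 13 min; less 30 min break → 10 h 43 min
Sat: 06:27–11:05 = 4 h 38 min
Sun: 10:22–18:53 = 8 h 31 min; less 75 min break → 7 h 16 min
Total: 10 h 24 min + 9 h 35 min + 10 h 43 min + 4 h 38 min + 7 h 16 min = 42 h 36 min.

42.60 hours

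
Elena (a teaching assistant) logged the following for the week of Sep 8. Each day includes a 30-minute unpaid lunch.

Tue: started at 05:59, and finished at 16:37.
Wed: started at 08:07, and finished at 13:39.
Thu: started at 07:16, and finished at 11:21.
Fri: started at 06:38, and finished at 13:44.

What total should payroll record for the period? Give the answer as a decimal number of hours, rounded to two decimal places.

25.35 hours

Tue: 05:59–16:37 = 10 h 38 min; less 30 min break → 10 h 8 min
Wed: 08:07–13:39 = 5 h 32 min; less 30 min break → 5 h 2 min
Thu: 07:16–11:21 = 4 h 5 min; less 30 min break → 3 h 35 min
Fri: 06:38–13:44 = 7 h 6 min; less 30 min break → 6 h 36 min
Total: 10 h 8 min + 5 h 2 min + 3 h 35 min + 6 h 36 min = 25 h 21 min.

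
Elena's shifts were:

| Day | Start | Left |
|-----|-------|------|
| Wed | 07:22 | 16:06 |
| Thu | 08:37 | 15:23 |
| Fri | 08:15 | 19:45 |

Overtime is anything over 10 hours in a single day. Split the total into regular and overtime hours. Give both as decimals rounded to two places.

Regular 25.50 hours, overtime 1.50 hours

Wed: 07:22–16:06 = 8 h 44 min
Thu: 08:37–15:23 = 6 h 46 min
Fri: 08:15–19:45 = 11 h 30 min
Wed reg 8 h 44 min / OT 0 h 0 min; Thu reg 6 h 46 min / OT 0 h 0 min; Fri reg 10 h 0 min / OT 1 h 30 min.
Totals: regular 25 h 30 min, overtime 1 h 30 min.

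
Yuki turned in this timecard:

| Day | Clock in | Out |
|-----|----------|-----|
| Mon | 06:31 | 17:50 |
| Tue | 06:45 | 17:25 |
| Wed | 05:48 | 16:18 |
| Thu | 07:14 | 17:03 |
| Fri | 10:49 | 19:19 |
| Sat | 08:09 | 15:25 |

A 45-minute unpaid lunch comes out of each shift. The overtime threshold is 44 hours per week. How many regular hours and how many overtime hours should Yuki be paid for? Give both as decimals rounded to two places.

Mon: 06:31–17:50 = 11 h 19 min; less 45 min break → 10 h 34 min
Tue: 06:45–17:25 = 10 h 40 min; less 45 min break → 9 h 55 min
Wed: 05:48–16:18 = 10 h 30 min; less 45 min break → 9 h 45 min
Thu: 07:14–17:03 = 9 h 49 min; less 45 min break → 9 h 4 min
Fri: 10:49–19:19 = 8 h 30 min; less 45 min break → 7 h 45 min
Sat: 08:09–15:25 = 7 h 16 min; less 45 min break → 6 h 31 min
Total worked: 53 h 34 min = 53.57 h.
Threshold 44 h → overtime 9 h 34 min, regular 44 h 0 min.

Regular 44.00 hours, overtime 9.57 hours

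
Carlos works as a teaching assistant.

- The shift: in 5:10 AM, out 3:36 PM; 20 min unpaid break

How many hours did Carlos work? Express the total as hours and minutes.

The shift: 5:10 AM–3:36 PM = 10 h 26 min; less 20 min break → 10 h 6 min

10 h 6 min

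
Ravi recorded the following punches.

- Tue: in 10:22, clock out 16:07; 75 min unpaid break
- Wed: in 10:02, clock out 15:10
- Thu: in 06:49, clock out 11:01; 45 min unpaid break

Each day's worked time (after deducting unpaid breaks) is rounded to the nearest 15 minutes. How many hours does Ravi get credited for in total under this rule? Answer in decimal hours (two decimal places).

Tue: 10:22–16:07 = 5 h 45 min − 75 min = 4 h 30 min → rounds to 4 h 30 min
Wed: 10:02–15:10 = 5 h 8 min → rounds to 5 h 15 min
Thu: 06:49–11:01 = 4 h 12 min − 45 min = 3 h 27 min → rounds to 3 h 30 min
Total credited: 13 h 15 min.

13.25 hours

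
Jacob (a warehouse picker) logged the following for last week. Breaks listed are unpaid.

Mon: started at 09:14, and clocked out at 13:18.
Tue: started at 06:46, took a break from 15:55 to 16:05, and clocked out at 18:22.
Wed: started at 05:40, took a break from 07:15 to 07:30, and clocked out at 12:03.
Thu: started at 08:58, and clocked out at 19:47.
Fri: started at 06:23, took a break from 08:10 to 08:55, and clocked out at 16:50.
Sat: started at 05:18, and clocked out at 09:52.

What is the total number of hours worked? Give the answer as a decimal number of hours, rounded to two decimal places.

46.72 hours

Mon: 09:14–13:18 = 4 h 4 min
Tue: 06:46–18:22 = 11 h 36 min; less 10 min break → 11 h 26 min
Wed: 05:40–12:03 = 6 h 23 min; less 15 min break → 6 h 8 min
Thu: 08:58–19:47 = 10 h 49 min
Fri: 06:23–16:50 = 10 h 27 min; less 45 min break → 9 h 42 min
Sat: 05:18–09:52 = 4 h 34 min
Total: 4 h 4 min + 11 h 26 min + 6 h 8 min + 10 h 49 min + 9 h 42 min + 4 h 34 min = 46 h 43 min.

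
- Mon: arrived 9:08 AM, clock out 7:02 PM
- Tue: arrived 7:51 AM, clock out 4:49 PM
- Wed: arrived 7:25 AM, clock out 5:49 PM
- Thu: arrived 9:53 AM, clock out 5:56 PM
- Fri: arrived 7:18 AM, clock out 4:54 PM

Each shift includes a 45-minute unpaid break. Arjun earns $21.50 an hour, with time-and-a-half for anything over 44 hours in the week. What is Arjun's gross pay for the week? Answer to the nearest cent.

$928.08

Mon: 9:08 AM–7:02 PM = 9 h 54 min; less 45 min break → 9 h 9 min
Tue: 7:51 AM–4:49 PM = 8 h 58 min; less 45 min break → 8 h 13 min
Wed: 7:25 AM–5:49 PM = 10 h 24 min; less 45 min break → 9 h 39 min
Thu: 9:53 AM–5:56 PM = 8 h 3 min; less 45 min break → 7 h 18 min
Fri: 7:18 AM–4:54 PM = 9 h 36 min; less 45 min break → 8 h 51 min
Total worked: 43 h 10 min = 2590 min.
Regular 43 h 10 min = 2590 min at $21.50/h; overtime 0 h 0 min = 0 min at $32.25/h.
Pay = (2590 × $21.50 + 0 × $32.25) ÷ 60 = $928.08.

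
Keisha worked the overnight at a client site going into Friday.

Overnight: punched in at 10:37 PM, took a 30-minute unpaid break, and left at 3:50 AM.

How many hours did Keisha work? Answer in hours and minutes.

4 h 43 min

Overnight: 10:37 PM → midnight = 1 h 23 min; midnight → 3:50 AM = 3 h 50 min; span 5 h 13 min; less 30 min break → 4 h 43 min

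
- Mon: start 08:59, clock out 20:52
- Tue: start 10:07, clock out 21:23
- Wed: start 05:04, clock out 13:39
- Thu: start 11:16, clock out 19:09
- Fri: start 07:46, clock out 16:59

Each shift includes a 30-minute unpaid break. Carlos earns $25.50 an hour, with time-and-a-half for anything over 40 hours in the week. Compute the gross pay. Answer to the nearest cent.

$1262.25

Mon: 08:59–20:52 = 11 h 53 min; less 30 min break → 11 h 23 min
Tue: 10:07–21:23 = 11 h 16 min; less 30 min break → 10 h 46 min
Wed: 05:04–13:39 = 8 h 35 min; less 30 min break → 8 h 5 min
Thu: 11:16–19:09 = 7 h 53 min; less 30 min break → 7 h 23 min
Fri: 07:46–16:59 = 9 h 13 min; less 30 min break → 8 h 43 min
Total worked: 46 h 20 min = 2780 min.
Regular 40 h 0 min = 2400 min at $25.50/h; overtime 6 h 20 min = 380 min at $38.25/h.
Pay = (2400 × $25.50 + 380 × $38.25) ÷ 60 = $1262.25.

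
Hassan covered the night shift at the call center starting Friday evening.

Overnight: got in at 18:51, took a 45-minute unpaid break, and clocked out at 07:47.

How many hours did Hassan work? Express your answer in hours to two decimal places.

12.18 hours

Overnight: 18:51 → midnight = 5 h 9 min; midnight → 07:47 = 7 h 47 min; span 12 h 56 min; less 45 min break → 12 h 11 min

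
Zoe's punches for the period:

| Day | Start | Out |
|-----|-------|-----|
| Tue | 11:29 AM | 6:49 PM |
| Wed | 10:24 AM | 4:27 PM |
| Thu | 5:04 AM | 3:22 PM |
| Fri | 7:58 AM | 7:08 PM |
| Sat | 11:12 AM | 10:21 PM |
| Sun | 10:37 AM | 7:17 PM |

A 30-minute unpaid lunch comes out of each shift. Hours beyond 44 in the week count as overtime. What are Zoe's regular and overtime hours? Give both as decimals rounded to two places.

Tue: 11:29 AM–6:49 PM = 7 h 20 min; less 30 min break → 6 h 50 min
Wed: 10:24 AM–4:27 PM = 6 h 3 min; less 30 min break → 5 h 33 min
Thu: 5:04 AM–3:22 PM = 10 h 18 min; less 30 min break → 9 h 48 min
Fri: 7:58 AM–7:08 PM = 11 h 10 min; less 30 min break → 10 h 40 min
Sat: 11:12 AM–10:21 PM = 11 h 9 min; less 30 min break → 10 h 39 min
Sun: 10:37 AM–7:17 PM = 8 h 40 min; less 30 min break → 8 h 10 min
Total worked: 51 h 40 min = 51.67 h.
Threshold 44 h → overtime 7 h 40 min, regular 44 h 0 min.

Regular 44.00 hours, overtime 7.67 hours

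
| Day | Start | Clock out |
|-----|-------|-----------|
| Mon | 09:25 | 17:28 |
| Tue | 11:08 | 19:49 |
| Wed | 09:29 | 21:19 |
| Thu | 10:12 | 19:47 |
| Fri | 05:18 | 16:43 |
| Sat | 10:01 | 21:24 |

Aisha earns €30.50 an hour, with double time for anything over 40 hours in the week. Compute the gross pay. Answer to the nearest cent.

€2497.95

Mon: 09:25–17:28 = 8 h 3 min
Tue: 11:08–19:49 = 8 h 41 min
Wed: 09:29–21:19 = 11 h 50 min
Thu: 10:12–19:47 = 9 h 35 min
Fri: 05:18–16:43 = 11 h 25 min
Sat: 10:01–21:24 = 11 h 23 min
Total worked: 60 h 57 min = 3657 min.
Regular 40 h 0 min = 2400 min at €30.50/h; overtime 20 h 57 min = 1257 min at €61.00/h.
Pay = (2400 × €30.50 + 1257 × €61.00) ÷ 60 = €2497.95.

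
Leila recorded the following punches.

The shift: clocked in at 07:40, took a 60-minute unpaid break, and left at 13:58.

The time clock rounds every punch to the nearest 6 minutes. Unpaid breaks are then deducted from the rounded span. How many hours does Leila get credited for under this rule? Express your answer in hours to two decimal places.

5.30 hours

The shift: in 07:40→07:42, out 13:58→14:00; 6 h 18 min − 60 min = 5 h 18 min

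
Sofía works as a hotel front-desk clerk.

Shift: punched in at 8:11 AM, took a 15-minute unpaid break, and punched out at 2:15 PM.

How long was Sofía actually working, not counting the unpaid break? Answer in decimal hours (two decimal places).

Shift: 8:11 AM–2:15 PM = 6 h 4 min; less 15 min break → 5 h 49 min

5.82 hours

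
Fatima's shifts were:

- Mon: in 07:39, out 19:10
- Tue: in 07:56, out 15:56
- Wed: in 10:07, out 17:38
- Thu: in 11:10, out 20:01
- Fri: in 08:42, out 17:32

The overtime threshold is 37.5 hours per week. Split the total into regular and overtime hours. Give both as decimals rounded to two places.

Regular 37.50 hours, overtime 7.22 hours

Mon: 07:39–19:10 = 11 h 31 min
Tue: 07:56–15:56 = 8 h 0 min
Wed: 10:07–17:38 = 7 h 31 min
Thu: 11:10–20:01 = 8 h 51 min
Fri: 08:42–17:32 = 8 h 50 min
Total worked: 44 h 43 min = 44.72 h.
Threshold 37.5 h → overtime 7 h 13 min, regular 37 h 30 min.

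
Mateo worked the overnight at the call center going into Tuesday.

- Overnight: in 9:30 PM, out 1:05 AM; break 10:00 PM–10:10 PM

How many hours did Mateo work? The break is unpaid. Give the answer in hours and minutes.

3 h 25 min

Overnight: 9:30 PM → midnight = 2 h 30 min; midnight → 1:05 AM = 1 h 5 min; span 3 h 35 min; less 10 min break → 3 h 25 min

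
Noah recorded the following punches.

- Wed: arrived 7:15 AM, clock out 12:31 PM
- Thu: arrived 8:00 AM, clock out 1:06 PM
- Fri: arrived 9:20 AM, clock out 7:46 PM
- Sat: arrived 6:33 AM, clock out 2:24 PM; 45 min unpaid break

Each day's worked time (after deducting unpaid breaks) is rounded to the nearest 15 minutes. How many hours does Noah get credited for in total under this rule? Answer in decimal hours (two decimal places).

Wed: 7:15 AM–12:31 PM = 5 h 16 min → rounds to 5 h 15 min
Thu: 8:00 AM–1:06 PM = 5 h 6 min → rounds to 5 h 0 min
Fri: 9:20 AM–7:46 PM = 10 h 26 min → rounds to 10 h 30 min
Sat: 6:33 AM–2:24 PM = 7 h 51 min − 45 min = 7 h 6 min → rounds to 7 h 0 min
Total credited: 27 h 45 min.

27.75 hours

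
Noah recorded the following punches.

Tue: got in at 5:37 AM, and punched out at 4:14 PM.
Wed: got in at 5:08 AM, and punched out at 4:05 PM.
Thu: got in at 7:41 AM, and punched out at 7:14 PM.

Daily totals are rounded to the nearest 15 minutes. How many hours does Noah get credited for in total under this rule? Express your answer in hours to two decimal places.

Tue: 5:37 AM–4:14 PM = 10 h 37 min → rounds to 10 h 30 min
Wed: 5:08 AM–4:05 PM = 10 h 57 min → rounds to 11 h 0 min
Thu: 7:41 AM–7:14 PM = 11 h 33 min → rounds to 11 h 30 min
Total credited: 33 h 0 min.

33.00 hours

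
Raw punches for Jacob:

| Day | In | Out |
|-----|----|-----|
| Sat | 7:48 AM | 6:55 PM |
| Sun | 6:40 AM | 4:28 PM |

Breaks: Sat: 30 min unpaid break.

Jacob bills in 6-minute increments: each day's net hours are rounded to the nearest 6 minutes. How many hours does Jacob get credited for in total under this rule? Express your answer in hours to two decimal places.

20.40 hours

Sat: 7:48 AM–6:55 PM = 11 h 7 min − 30 min = 10 h 37 min → rounds to 10 h 36 min
Sun: 6:40 AM–4:28 PM = 9 h 48 min → rounds to 9 h 48 min
Total credited: 20 h 24 min.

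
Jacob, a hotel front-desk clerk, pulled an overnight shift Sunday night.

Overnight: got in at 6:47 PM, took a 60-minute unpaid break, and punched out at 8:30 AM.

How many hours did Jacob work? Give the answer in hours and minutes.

12 h 43 min

Overnight: 6:47 PM → midnight = 5 h 13 min; midnight → 8:30 AM = 8 h 30 min; span 13 h 43 min; less 60 min break → 12 h 43 min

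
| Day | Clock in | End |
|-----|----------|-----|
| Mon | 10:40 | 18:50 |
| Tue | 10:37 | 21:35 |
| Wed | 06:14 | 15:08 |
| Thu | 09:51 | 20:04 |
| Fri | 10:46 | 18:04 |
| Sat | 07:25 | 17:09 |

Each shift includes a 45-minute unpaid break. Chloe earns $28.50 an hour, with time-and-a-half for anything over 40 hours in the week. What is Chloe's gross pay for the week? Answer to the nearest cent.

Mon: 10:40–18:50 = 8 h 10 min; less 45 min break → 7 h 25 min
Tue: 10:37–21:35 = 10 h 58 min; less 45 min break → 10 h 13 min
Wed: 06:14–15:08 = 8 h 54 min; less 45 min break → 8 h 9 min
Thu: 09:51–20:04 = 10 h 13 min; less 45 min break → 9 h 28 min
Fri: 10:46–18:04 = 7 h 18 min; less 45 min break → 6 h 33 min
Sat: 07:25–17:09 = 9 h 44 min; less 45 min break → 8 h 59 min
Total worked: 50 h 47 min = 3047 min.
Regular 40 h 0 min = 2400 min at $28.50/h; overtime 10 h 47 min = 647 min at $42.75/h.
Pay = (2400 × $28.50 + 647 × $42.75) ÷ 60 = $1600.99.

$1600.99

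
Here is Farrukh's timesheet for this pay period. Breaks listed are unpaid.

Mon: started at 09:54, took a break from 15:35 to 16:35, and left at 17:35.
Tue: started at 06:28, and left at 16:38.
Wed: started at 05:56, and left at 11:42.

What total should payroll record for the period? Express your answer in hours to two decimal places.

Mon: 09:54–17:35 = 7 h 41 min; less 60 min break → 6 h 41 min
Tue: 06:28–16:38 = 10 h 10 min
Wed: 05:56–11:42 = 5 h 46 min
Total: 6 h 41 min + 10 h 10 min + 5 h 46 min = 22 h 37 min.

22.62 hours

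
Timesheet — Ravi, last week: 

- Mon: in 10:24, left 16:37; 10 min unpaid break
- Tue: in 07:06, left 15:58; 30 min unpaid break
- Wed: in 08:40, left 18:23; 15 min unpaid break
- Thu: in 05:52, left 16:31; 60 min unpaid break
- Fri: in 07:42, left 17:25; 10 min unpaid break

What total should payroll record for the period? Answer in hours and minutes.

43 h 5 min

Mon: 10:24–16:37 = 6 h 13 min; less 10 min break → 6 h 3 min
Tue: 07:06–15:58 = 8 h 52 min; less 30 min break → 8 h 22 min
Wed: 08:40–18:23 = 9 h 43 min; less 15 min break → 9 h 28 min
Thu: 05:52–16:31 = 10 h 39 min; less 60 min break → 9 h 39 min
Fri: 07:42–17:25 = 9 h 43 min; less 10 min break → 9 h 33 min
Total: 6 h 3 min + 8 h 22 min + 9 h 28 min + 9 h 39 min + 9 h 33 min = 43 h 5 min.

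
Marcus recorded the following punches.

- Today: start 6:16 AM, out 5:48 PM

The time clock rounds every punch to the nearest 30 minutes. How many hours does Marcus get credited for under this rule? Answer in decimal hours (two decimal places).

11.50 hours

Today: in 6:16 AM→6:30 AM, out 5:48 PM→6:00 PM; 11 h 30 min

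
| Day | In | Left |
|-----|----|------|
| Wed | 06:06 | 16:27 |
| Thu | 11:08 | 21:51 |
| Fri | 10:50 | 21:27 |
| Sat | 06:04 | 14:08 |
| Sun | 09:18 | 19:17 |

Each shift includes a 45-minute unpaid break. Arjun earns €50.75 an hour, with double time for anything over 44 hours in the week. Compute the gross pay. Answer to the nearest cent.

Wed: 06:06–16:27 = 10 h 21 min; less 45 min break → 9 h 36 min
Thu: 11:08–21:51 = 10 h 43 min; less 45 min break → 9 h 58 min
Fri: 10:50–21:27 = 10 h 37 min; less 45 min break → 9 h 52 min
Sat: 06:04–14:08 = 8 h 4 min; less 45 min break → 7 h 19 min
Sun: 09:18–19:17 = 9 h 59 min; less 45 min break → 9 h 14 min
Total worked: 45 h 59 min = 2759 min.
Regular 44 h 0 min = 2640 min at €50.75/h; overtime 1 h 59 min = 119 min at €101.50/h.
Pay = (2640 × €50.75 + 119 × €101.50) ÷ 60 = €2434.31.

€2434.31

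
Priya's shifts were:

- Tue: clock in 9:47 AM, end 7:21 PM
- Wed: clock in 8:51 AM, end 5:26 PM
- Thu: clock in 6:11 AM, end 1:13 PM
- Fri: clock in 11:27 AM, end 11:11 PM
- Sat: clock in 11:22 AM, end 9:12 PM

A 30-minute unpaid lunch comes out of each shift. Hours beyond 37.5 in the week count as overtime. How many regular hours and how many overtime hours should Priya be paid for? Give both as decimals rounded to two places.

Tue: 9:47 AM–7:21 PM = 9 h 34 min; less 30 min break → 9 h 4 min
Wed: 8:51 AM–5:26 PM = 8 h 35 min; less 30 min break → 8 h 5 min
Thu: 6:11 AM–1:13 PM = 7 h 2 min; less 30 min break → 6 h 32 min
Fri: 11:27 AM–11:11 PM = 11 h 44 min; less 30 min break → 11 h 14 min
Sat: 11:22 AM–9:12 PM = 9 h 50 min; less 30 min break → 9 h 20 min
Total worked: 44 h 15 min = 44.25 h.
Threshold 37.5 h → overtime 6 h 45 min, regular 37 h 30 min.

Regular 37.50 hours, overtime 6.75 hours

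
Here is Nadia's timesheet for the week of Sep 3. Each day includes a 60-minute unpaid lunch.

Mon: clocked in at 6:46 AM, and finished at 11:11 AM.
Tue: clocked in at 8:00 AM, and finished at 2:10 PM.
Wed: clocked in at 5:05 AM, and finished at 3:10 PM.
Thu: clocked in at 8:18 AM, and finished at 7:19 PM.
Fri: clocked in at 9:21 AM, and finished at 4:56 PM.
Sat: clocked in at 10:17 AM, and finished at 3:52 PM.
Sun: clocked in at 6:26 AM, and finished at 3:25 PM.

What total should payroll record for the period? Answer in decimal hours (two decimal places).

46.83 hours

Mon: 6:46 AM–11:11 AM = 4 h 25 min; less 60 min break → 3 h 25 min
Tue: 8:00 AM–2:10 PM = 6 h 10 min; less 60 min break → 5 h 10 min
Wed: 5:05 AM–3:10 PM = 10 h 5 min; less 60 min break → 9 h 5 min
Thu: 8:18 AM–7:19 PM = 11 h 1 min; less 60 min break → 10 h 1 min
Fri: 9:21 AM–4:56 PM = 7 h 35 min; less 60 min break → 6 h 35 min
Sat: 10:17 AM–3:52 PM = 5 h 35 min; less 60 min break → 4 h 35 min
Sun: 6:26 AM–3:25 PM = 8 h 59 min; less 60 min break → 7 h 59 min
Total: 3 h 25 min + 5 h 10 min + 9 h 5 min + 10 h 1 min + 6 h 35 min + 4 h 35 min + 7 h 59 min = 46 h 50 min.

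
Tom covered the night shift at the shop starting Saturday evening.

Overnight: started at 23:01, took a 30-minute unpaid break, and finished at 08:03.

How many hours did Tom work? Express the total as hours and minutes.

8 h 32 min

Overnight: 23:01 → midnight = 0 h 59 min; midnight → 08:03 = 8 h 3 min; span 9 h 2 min; less 30 min break → 8 h 32 min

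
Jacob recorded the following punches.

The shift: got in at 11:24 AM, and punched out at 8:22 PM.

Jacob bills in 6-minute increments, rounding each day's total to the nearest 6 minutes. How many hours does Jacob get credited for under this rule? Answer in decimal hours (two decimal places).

The shift: 11:24 AM–8:22 PM = 8 h 58 min → rounds to 9 h 0 min

9.00 hours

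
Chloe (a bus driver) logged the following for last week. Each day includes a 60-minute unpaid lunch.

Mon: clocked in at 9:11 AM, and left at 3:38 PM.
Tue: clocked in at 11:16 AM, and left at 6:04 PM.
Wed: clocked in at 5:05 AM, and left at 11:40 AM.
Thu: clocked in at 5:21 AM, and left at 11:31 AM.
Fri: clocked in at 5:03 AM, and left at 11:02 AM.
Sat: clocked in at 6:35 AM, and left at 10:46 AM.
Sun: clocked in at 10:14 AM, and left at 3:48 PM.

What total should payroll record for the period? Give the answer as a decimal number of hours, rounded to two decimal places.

34.73 hours

Mon: 9:11 AM–3:38 PM = 6 h 27 min; less 60 min break → 5 h 27 min
Tue: 11:16 AM–6:04 PM = 6 h 48 min; less 60 min break → 5 h 48 min
Wed: 5:05 AM–11:40 AM = 6 h 35 min; less 60 min break → 5 h 35 min
Thu: 5:21 AM–11:31 AM = 6 h 10 min; less 60 min break → 5 h 10 min
Fri: 5:03 AM–11:02 AM = 5 h 59 min; less 60 min break → 4 h 59 min
Sat: 6:35 AM–10:46 AM = 4 h 11 min; less 60 min break → 3 h 11 min
Sun: 10:14 AM–3:48 PM = 5 h 34 min; less 60 min break → 4 h 34 min
Total: 5 h 27 min + 5 h 48 min + 5 h 35 min + 5 h 10 min + 4 h 59 min + 3 h 11 min + 4 h 34 min = 34 h 44 min.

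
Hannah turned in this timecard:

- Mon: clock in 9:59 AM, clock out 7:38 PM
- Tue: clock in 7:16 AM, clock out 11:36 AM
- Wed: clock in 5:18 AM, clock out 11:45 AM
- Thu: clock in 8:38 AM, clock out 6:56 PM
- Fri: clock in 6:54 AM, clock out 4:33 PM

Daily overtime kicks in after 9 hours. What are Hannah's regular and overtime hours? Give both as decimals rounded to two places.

Mon: 9:59 AM–7:38 PM = 9 h 39 min
Tue: 7:16 AM–11:36 AM = 4 h 20 min
Wed: 5:18 AM–11:45 AM = 6 h 27 min
Thu: 8:38 AM–6:56 PM = 10 h 18 min
Fri: 6:54 AM–4:33 PM = 9 h 39 min
Mon reg 9 h 0 min / OT 0 h 39 min; Tue reg 4 h 20 min / OT 0 h 0 min; Wed reg 6 h 27 min / OT 0 h 0 min; Thu reg 9 h 0 min / OT 1 h 18 min; Fri reg 9 h 0 min / OT 0 h 39 min.
Totals: regular 37 h 47 min, overtime 2 h 36 min.

Regular 37.78 hours, overtime 2.60 hours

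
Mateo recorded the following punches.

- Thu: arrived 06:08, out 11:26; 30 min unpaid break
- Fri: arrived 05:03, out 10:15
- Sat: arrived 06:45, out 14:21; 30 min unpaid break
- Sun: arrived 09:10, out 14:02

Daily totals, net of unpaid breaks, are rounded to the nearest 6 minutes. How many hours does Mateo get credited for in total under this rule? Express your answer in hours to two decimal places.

Thu: 06:08–11:26 = 5 h 18 min − 30 min = 4 h 48 min → rounds to 4 h 48 min
Fri: 05:03–10:15 = 5 h 12 min → rounds to 5 h 12 min
Sat: 06:45–14:21 = 7 h 36 min − 30 min = 7 h 6 min → rounds to 7 h 6 min
Sun: 09:10–14:02 = 4 h 52 min → rounds to 4 h 54 min
Total credited: 22 h 0 min.

22.00 hours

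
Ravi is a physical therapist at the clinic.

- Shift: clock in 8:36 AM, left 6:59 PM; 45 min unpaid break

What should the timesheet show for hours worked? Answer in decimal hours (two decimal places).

Shift: 8:36 AM–6:59 PM = 10 h 23 min; less 45 min break → 9 h 38 min

9.63 hours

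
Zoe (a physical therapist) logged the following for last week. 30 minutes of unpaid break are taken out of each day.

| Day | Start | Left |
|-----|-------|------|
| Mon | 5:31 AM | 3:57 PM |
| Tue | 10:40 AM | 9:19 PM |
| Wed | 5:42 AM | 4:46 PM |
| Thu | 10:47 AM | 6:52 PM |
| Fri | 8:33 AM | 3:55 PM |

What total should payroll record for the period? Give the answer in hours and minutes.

Mon: 5:31 AM–3:57 PM = 10 h 26 min; less 30 min break → 9 h 56 min
Tue: 10:40 AM–9:19 PM = 10 h 39 min; less 30 min break → 10 h 9 min
Wed: 5:42 AM–4:46 PM = 11 h 4 min; less 30 min break → 10 h 34 min
Thu: 10:47 AM–6:52 PM = 8 h 5 min; less 30 min break → 7 h 35 min
Fri: 8:33 AM–3:55 PM = 7 h 22 min; less 30 min break → 6 h 52 min
Total: 9 h 56 min + 10 h 9 min + 10 h 34 min + 7 h 35 min + 6 h 52 min = 45 h 6 min.

45 h 6 min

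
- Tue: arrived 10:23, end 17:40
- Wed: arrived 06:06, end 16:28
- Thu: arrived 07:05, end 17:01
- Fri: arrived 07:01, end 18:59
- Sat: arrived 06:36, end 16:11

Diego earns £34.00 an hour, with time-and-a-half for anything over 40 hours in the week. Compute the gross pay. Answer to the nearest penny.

Tue: 10:23–17:40 = 7 h 17 min
Wed: 06:06–16:28 = 10 h 22 min
Thu: 07:05–17:01 = 9 h 56 min
Fri: 07:01–18:59 = 11 h 58 min
Sat: 06:36–16:11 = 9 h 35 min
Total worked: 49 h 8 min = 2948 min.
Regular 40 h 0 min = 2400 min at £34.00/h; overtime 9 h 8 min = 548 min at £51.00/h.
Pay = (2400 × £34.00 + 548 × £51.00) ÷ 60 = £1825.80.

£1825.80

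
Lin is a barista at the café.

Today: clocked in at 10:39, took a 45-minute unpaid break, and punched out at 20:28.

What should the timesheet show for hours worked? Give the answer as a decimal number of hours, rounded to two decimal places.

9.07 hours

Today: 10:39–20:28 = 9 h 49 min; less 45 min break → 9 h 4 min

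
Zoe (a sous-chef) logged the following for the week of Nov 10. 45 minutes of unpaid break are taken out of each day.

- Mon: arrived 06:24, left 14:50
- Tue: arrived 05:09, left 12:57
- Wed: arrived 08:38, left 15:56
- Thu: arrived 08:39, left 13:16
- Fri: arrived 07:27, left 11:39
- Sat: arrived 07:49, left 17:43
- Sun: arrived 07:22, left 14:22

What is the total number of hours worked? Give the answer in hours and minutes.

44 h 0 min

Mon: 06:24–14:50 = 8 h 26 min; less 45 min break → 7 h 41 min
Tue: 05:09–12:57 = 7 h 48 min; less 45 min break → 7 h 3 min
Wed: 08:38–15:56 = 7 h 18 min; less 45 min break → 6 h 33 min
Thu: 08:39–13:16 = 4 h 37 min; less 45 min break → 3 h 52 min
Fri: 07:27–11:39 = 4 h 12 min; less 45 min break → 3 h 27 min
Sat: 07:49–17:43 = 9 h 54 min; less 45 min break → 9 h 9 min
Sun: 07:22–14:22 = 7 h 0 min; less 45 min break → 6 h 15 min
Total: 7 h 41 min + 7 h 3 min + 6 h 33 min + 3 h 52 min + 3 h 27 min + 9 h 9 min + 6 h 15 min = 44 h 0 min.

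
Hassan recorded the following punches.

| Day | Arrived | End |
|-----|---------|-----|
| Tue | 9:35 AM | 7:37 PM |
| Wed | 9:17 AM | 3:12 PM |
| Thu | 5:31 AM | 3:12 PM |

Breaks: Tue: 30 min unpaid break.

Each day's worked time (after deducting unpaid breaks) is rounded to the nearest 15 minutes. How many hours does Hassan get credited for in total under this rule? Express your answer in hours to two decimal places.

Tue: 9:35 AM–7:37 PM = 10 h 2 min − 30 min = 9 h 32 min → rounds to 9 h 30 min
Wed: 9:17 AM–3:12 PM = 5 h 55 min → rounds to 6 h 0 min
Thu: 5:31 AM–3:12 PM = 9 h 41 min → rounds to 9 h 45 min
Total credited: 25 h 15 min.

25.25 hours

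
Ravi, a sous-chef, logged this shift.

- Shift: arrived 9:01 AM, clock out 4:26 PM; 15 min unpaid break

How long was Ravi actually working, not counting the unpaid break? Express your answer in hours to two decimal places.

Shift: 9:01 AM–4:26 PM = 7 h 25 min; less 15 min break → 7 h 10 min

7.17 hours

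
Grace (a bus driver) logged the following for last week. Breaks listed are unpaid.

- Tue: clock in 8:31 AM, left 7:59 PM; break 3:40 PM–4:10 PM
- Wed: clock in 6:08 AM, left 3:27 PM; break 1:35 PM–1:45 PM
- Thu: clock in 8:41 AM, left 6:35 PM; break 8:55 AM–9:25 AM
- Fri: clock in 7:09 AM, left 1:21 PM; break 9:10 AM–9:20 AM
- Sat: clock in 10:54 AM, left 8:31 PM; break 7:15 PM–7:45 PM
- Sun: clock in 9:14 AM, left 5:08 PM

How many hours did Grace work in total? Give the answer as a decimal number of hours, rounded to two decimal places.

52.57 hours

Tue: 8:31 AM–7:59 PM = 11 h 28 min; less 30 min break → 10 h 58 min
Wed: 6:08 AM–3:27 PM = 9 h 19 min; less 10 min break → 9 h 9 min
Thu: 8:41 AM–6:35 PM = 9 h 54 min; less 30 min break → 9 h 24 min
Fri: 7:09 AM–1:21 PM = 6 h 12 min; less 10 min break → 6 h 2 min
Sat: 10:54 AM–8:31 PM = 9 h 37 min; less 30 min break → 9 h 7 min
Sun: 9:14 AM–5:08 PM = 7 h 54 min
Total: 10 h 58 min + 9 h 9 min + 9 h 24 min + 6 h 2 min + 9 h 7 min + 7 h 54 min = 52 h 34 min.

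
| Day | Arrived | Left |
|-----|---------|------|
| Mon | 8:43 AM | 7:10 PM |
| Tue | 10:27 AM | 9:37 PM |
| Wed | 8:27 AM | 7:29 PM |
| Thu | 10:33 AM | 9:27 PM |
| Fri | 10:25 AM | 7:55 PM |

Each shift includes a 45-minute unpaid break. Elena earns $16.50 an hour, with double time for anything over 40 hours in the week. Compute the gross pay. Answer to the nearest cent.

Mon: 8:43 AM–7:10 PM = 10 h 27 min; less 45 min break → 9 h 42 min
Tue: 10:27 AM–9:37 PM = 11 h 10 min; less 45 min break → 10 h 25 min
Wed: 8:27 AM–7:29 PM = 11 h 2 min; less 45 min break → 10 h 17 min
Thu: 10:33 AM–9:27 PM = 10 h 54 min; less 45 min break → 10 h 9 min
Fri: 10:25 AM–7:55 PM = 9 h 30 min; less 45 min break → 8 h 45 min
Total worked: 49 h 18 min = 2958 min.
Regular 40 h 0 min = 2400 min at $16.50/h; overtime 9 h 18 min = 558 min at $33.00/h.
Pay = (2400 × $16.50 + 558 × $33.00) ÷ 60 = $966.90.

$966.90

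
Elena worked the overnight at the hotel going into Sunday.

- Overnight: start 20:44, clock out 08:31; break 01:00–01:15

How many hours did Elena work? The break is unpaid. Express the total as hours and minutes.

Overnight: 20:44 → midnight = 3 h 16 min; midnight → 08:31 = 8 h 31 min; span 11 h 47 min; less 15 min break → 11 h 32 min

11 h 32 min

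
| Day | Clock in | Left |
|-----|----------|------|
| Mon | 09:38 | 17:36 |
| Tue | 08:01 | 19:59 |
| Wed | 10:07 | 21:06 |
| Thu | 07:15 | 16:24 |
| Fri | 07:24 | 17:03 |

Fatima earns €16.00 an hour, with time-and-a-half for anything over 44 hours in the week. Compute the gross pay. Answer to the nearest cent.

€841.20

Mon: 09:38–17:36 = 7 h 58 min
Tue: 08:01–19:59 = 11 h 58 min
Wed: 10:07–21:06 = 10 h 59 min
Thu: 07:15–16:24 = 9 h 9 min
Fri: 07:24–17:03 = 9 h 39 min
Total worked: 49 h 43 min = 2983 min.
Regular 44 h 0 min = 2640 min at €16.00/h; overtime 5 h 43 min = 343 min at €24.00/h.
Pay = (2640 × €16.00 + 343 × €24.00) ÷ 60 = €841.20.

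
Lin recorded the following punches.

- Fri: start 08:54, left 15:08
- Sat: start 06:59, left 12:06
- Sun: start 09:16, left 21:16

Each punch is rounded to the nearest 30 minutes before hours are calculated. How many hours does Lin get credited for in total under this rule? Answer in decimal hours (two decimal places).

Fri: in 08:54→09:00, out 15:08→15:00; 6 h 0 min
Sat: in 06:59→07:00, out 12:06→12:00; 5 h 0 min
Sun: in 09:16→09:30, out 21:16→21:30; 12 h 0 min
Total credited: 23 h 0 min.

23.00 hours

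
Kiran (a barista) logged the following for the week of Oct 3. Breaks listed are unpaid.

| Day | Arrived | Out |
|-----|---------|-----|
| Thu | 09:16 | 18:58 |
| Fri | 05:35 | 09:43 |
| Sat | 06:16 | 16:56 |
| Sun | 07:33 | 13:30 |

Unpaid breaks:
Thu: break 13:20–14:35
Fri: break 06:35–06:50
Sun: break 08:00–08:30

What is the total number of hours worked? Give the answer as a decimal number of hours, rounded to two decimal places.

Thu: 09:16–18:58 = 9 h 42 min; less 75 min break → 8 h 27 min
Fri: 05:35–09:43 = 4 h 8 min; less 15 min break → 3 h 53 min
Sat: 06:16–16:56 = 10 h 40 min
Sun: 07:33–13:30 = 5 h 57 min; less 30 min break → 5 h 27 min
Total: 8 h 27 min + 3 h 53 min + 10 h 40 min + 5 h 27 min = 28 h 27 min.

28.45 hours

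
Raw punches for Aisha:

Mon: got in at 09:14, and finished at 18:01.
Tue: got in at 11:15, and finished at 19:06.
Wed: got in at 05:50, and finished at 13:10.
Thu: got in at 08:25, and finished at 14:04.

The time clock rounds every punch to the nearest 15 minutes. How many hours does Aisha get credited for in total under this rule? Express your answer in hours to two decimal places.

Mon: in 09:14→09:15, out 18:01→18:00; 8 h 45 min
Tue: in 11:15→11:15, out 19:06→19:00; 7 h 45 min
Wed: in 05:50→05:45, out 13:10→13:15; 7 h 30 min
Thu: in 08:25→08:30, out 14:04→14:00; 5 h 30 min
Total credited: 29 h 30 min.

29.50 hours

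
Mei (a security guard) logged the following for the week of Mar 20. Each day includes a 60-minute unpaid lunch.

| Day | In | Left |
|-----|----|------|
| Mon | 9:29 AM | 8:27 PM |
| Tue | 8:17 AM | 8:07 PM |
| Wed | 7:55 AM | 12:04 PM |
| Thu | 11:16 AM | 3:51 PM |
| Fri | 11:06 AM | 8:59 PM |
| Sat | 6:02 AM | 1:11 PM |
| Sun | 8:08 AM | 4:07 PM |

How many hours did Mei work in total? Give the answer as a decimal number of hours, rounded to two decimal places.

49.55 hours

Mon: 9:29 AM–8:27 PM = 10 h 58 min; less 60 min break → 9 h 58 min
Tue: 8:17 AM–8:07 PM = 11 h 50 min; less 60 min break → 10 h 50 min
Wed: 7:55 AM–12:04 PM = 4 h 9 min; less 60 min break → 3 h 9 min
Thu: 11:16 AM–3:51 PM = 4 h 35 min; less 60 min break → 3 h 35 min
Fri: 11:06 AM–8:59 PM = 9 h 53 min; less 60 min break → 8 h 53 min
Sat: 6:02 AM–1:11 PM = 7 h 9 min; less 60 min break → 6 h 9 min
Sun: 8:08 AM–4:07 PM = 7 h 59 min; less 60 min break → 6 h 59 min
Total: 9 h 58 min + 10 h 50 min + 3 h 9 min + 3 h 35 min + 8 h 53 min + 6 h 9 min + 6 h 59 min = 49 h 33 min.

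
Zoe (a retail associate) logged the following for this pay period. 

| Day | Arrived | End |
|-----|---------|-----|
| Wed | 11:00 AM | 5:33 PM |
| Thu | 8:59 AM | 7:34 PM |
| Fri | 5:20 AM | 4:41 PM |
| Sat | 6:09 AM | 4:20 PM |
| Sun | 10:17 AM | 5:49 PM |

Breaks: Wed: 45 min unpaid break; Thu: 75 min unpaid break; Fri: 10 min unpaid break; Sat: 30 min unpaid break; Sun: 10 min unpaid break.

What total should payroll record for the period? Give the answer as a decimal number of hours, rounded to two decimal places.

Wed: 11:00 AM–5:33 PM = 6 h 33 min; less 45 min break → 5 h 48 min
Thu: 8:59 AM–7:34 PM = 10 h 35 min; less 75 min break → 9 h 20 min
Fri: 5:20 AM–4:41 PM = 11 h 21 min; less 10 min break → 11 h 11 min
Sat: 6:09 AM–4:20 PM = 10 h 11 min; less 30 min break → 9 h 41 min
Sun: 10:17 AM–5:49 PM = 7 h 32 min; less 10 min break → 7 h 22 min
Total: 5 h 48 min + 9 h 20 min + 11 h 11 min + 9 h 41 min + 7 h 22 min = 43 h 22 min.

43.37 hours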